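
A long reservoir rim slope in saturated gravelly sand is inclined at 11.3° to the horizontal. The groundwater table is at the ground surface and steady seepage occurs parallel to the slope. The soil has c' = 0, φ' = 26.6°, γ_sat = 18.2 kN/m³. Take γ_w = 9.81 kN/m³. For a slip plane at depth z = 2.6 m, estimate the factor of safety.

FS = 1.16

With seepage parallel to the slope and the water table at the surface, the effective normal stress on the slip plane uses the buoyant unit weight γ' = γ_sat − γ_w while the driving shear stress uses γ_sat:
FS = [c' + γ' z cos²β tanφ'] / [γ_sat z sinβ cosβ]
(For c' = 0 this reduces to FS = (γ'/γ_sat)·tanφ'/tanβ.)
γ' = 18.2 − 9.81 = 8.39 kN/m³
Numerator = 0.0 + 8.39·2.6·cos²11.3°·tan26.6° = 0.0 + 8.39·2.6·0.9616·0.5008 = 10.504 kPa
Denominator = 18.2·2.6·sin11.3°·cos11.3° = 18.2·2.6·0.1959·0.9806 = 9.092 kPa
FS = 10.504 / 9.092 = 1.155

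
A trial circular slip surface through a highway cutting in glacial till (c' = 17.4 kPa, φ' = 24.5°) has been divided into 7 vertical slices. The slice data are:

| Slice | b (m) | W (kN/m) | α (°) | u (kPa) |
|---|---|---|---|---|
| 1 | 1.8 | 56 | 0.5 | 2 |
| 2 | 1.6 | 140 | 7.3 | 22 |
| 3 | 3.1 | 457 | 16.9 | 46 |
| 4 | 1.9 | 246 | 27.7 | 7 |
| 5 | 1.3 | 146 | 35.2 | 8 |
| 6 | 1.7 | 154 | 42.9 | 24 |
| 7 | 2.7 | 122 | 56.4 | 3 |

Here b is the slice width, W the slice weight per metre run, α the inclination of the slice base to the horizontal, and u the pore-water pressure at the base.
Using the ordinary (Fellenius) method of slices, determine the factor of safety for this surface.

Ordinary method of slices: FS = Σ[c'·Δl_i + (W_i cosα_i − u_i·Δl_i)·tanφ'] / Σ W_i sinα_i, with Δl_i = b_i / cosα_i.
Slice 1: Δl = 1.8/cos0.5° = 1.800 m; N'_1 = 56·cos0.5° − 2·1.800 = 52.4; c'Δl = 31.32; W sinα = 0.5
Slice 2: Δl = 1.6/cos7.3° = 1.613 m; N'_2 = 140·cos7.3° − 22·1.613 = 103.4; c'Δl = 28.07; W sinα = 17.8
Slice 3: Δl = 3.1/cos16.9° = 3.240 m; N'_3 = 457·cos16.9° − 46·3.240 = 288.2; c'Δl = 56.37; W sinα = 132.9
Slice 4: Δl = 1.9/cos27.7° = 2.146 m; N'_4 = 246·cos27.7° − 7·2.146 = 202.8; c'Δl = 37.34; W sinα = 114.4
Slice 5: Δl = 1.3/cos35.2° = 1.591 m; N'_5 = 146·cos35.2° − 8·1.591 = 106.6; c'Δl = 27.68; W sinα = 84.2
Slice 6: Δl = 1.7/cos42.9° = 2.321 m; N'_6 = 154·cos42.9° − 24·2.321 = 57.1; c'Δl = 40.38; W sinα = 104.8
Slice 7: Δl = 2.7/cos56.4° = 4.879 m; N'_7 = 122·cos56.4° − 3·4.879 = 52.9; c'Δl = 84.89; W sinα = 101.6
Σc'Δl = 306.1 kN/m; ΣN' = 863.4 kN/m; ΣW sinα = 556.1 kN/m
Resisting = 306.1 + 863.4·tan24.5° = 306.1 + 393.5 = 699.5 kN/m
FS = 699.5 / 556.1 = 1.258

FS = 1.26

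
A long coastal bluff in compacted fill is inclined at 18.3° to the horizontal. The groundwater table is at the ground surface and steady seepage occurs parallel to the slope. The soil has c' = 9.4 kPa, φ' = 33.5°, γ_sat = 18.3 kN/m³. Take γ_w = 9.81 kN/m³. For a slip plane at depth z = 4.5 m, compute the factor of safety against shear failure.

With seepage parallel to the slope and the water table at the surface, the effective normal stress on the slip plane uses the buoyant unit weight γ' = γ_sat − γ_w while the driving shear stress uses γ_sat:
FS = [c' + γ' z cos²β tanφ'] / [γ_sat z sinβ cosβ]
γ' = 18.3 − 9.81 = 8.49 kN/m³
Numerator = 9.4 + 8.49·4.5·cos²18.3°·tan33.5° = 9.4 + 8.49·4.5·0.9014·0.6619 = 32.194 kPa
Denominator = 18.3·4.5·sin18.3°·cos18.3° = 18.3·4.5·0.3140·0.9494 = 24.550 kPa
FS = 32.194 / 24.550 = 1.311

FS = 1.31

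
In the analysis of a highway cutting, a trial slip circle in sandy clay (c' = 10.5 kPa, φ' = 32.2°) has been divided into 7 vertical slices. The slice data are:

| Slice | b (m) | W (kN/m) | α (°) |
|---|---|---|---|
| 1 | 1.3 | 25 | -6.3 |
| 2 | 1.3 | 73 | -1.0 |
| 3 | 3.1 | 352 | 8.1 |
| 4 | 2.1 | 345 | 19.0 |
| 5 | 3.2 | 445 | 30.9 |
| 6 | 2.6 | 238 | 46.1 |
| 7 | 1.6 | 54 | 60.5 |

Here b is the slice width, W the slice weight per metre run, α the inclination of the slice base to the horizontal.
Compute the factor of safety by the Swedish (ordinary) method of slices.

FS = 1.73

Ordinary method of slices: FS = Σ[c'·Δl_i + (W_i cosα_i)·tanφ'] / Σ W_i sinα_i, with Δl_i = b_i / cosα_i.
Slice 1: Δl = 1.3/cos(-6.3°) = 1.308 m; N'_1 = 25·cos(-6.3°) = 24.8; c'Δl = 13.73; W sinα = -2.7
Slice 2: Δl = 1.3/cos(-1.0°) = 1.300 m; N'_2 = 73·cos(-1.0°) = 73.0; c'Δl = 13.65; W sinα = -1.3
Slice 3: Δl = 3.1/cos8.1° = 3.131 m; N'_3 = 352·cos8.1° = 348.5; c'Δl = 32.88; W sinα = 49.6
Slice 4: Δl = 2.1/cos19.0° = 2.221 m; N'_4 = 345·cos19.0° = 326.2; c'Δl = 23.32; W sinα = 112.3
Slice 5: Δl = 3.2/cos30.9° = 3.729 m; N'_5 = 445·cos30.9° = 381.8; c'Δl = 39.16; W sinα = 228.5
Slice 6: Δl = 2.6/cos46.1° = 3.750 m; N'_6 = 238·cos46.1° = 165.0; c'Δl = 39.37; W sinα = 171.5
Slice 7: Δl = 1.6/cos60.5° = 3.249 m; N'_7 = 54·cos60.5° = 26.6; c'Δl = 34.12; W sinα = 47.0
Σc'Δl = 196.2 kN/m; ΣN' = 1346.0 kN/m; ΣW sinα = 604.9 kN/m
Resisting = 196.2 + 1346.0·tan32.2° = 196.2 + 847.6 = 1043.8 kN/m
FS = 1043.8 / 604.9 = 1.726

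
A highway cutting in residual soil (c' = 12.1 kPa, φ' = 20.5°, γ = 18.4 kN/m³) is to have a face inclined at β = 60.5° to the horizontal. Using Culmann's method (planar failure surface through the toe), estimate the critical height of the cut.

Culmann's analysis gives the critical failure plane at α_cr = (β + φ')/2 = (60.5 + 20.5)/2 = 40.5°, and the critical height
H_c = (4c'/γ) · sinβ cosφ' / [1 − cos(β − φ')]
    = (4·12.1/18.4) · sin60.5°·cos20.5° / [1 − cos(40.0°)]
    = 2.630 · 0.8704·0.9367 / [1 − 0.7660]
    = 2.630 · 0.8152 / 0.2340
    = 9.17 m

H_c = 9.17 m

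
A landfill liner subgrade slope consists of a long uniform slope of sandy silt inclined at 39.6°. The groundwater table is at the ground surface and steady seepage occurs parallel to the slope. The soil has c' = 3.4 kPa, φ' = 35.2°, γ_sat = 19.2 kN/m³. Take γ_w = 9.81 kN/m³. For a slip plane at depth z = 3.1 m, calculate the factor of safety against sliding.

FS = 0.53

With seepage parallel to the slope and the water table at the surface, the effective normal stress on the slip plane uses the buoyant unit weight γ' = γ_sat − γ_w while the driving shear stress uses γ_sat:
FS = [c' + γ' z cos²β tanφ'] / [γ_sat z sinβ cosβ]
γ' = 19.2 − 9.81 = 9.39 kN/m³
Numerator = 3.4 + 9.39·3.1·cos²39.6°·tan35.2° = 3.4 + 9.39·3.1·0.5937·0.7054 = 15.591 kPa
Denominator = 19.2·3.1·sin39.6°·cos39.6° = 19.2·3.1·0.6374·0.7705 = 29.233 kPa
FS = 15.591 / 29.233 = 0.533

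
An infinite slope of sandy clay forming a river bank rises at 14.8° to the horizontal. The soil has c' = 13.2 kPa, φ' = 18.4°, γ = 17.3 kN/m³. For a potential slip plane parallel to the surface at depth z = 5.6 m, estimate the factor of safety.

FS = 1.81

For an infinite slope with a slip plane parallel to the surface (no pore pressure): FS = [c' + γz cos²β tanφ'] / [γz sinβ cosβ].
γz = 17.3·5.6 = 96.88 kN/m²
Numerator = 13.2 + 96.88·cos²14.8°·tan18.4° = 13.2 + 96.88·0.9347·0.3327 = 43.325 kPa
Denominator = 96.88·sin14.8°·cos14.8° = 96.88·0.2554·0.9668 = 23.927 kPa
FS = 43.325 / 23.927 = 1.811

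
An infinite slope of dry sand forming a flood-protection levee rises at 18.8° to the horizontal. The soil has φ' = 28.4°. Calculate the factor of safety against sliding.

For a dry cohesionless infinite slope the factor of safety is FS = tanφ' / tanβ.
FS = tan28.4° / tan18.8° = 0.5407 / 0.3404 = 1.588

FS = 1.59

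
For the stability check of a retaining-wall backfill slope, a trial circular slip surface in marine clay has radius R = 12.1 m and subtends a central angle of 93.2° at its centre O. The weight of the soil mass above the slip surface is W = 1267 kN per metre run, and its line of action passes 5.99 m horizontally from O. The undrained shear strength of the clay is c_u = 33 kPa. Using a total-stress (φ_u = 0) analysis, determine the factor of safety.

FS = 1.04

Taking moments about the centre O, the resisting moment is provided by the undrained shear strength acting along the arc:
Arc length L_a = R·θ = 12.1·(93.2°·π/180) = 12.1·1.6266 = 19.68 m
M_R = c_u·L_a·R = 33·19.68·12.1 = 7859.2 kN·m/m
M_D = W·d = 1267·5.99 = 7589.3 kN·m/m
FS = M_R / M_D = 7859.2 / 7589.3 = 1.036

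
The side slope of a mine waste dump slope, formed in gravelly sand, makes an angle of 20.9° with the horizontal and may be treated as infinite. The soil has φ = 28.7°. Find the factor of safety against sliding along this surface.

For a dry cohesionless infinite slope the factor of safety is FS = tanφ / tanβ.
FS = tan28.7° / tan20.9° = 0.5475 / 0.3819 = 1.434

FS = 1.43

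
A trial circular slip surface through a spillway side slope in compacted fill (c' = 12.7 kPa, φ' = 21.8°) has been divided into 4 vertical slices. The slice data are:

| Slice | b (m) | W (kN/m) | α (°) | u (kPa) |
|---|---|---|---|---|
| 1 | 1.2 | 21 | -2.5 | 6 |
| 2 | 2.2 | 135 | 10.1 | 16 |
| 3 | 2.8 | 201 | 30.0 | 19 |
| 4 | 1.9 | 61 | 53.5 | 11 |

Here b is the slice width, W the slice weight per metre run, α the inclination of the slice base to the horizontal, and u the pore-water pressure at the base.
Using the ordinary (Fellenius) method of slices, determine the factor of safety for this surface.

Ordinary method of slices: FS = Σ[c'·Δl_i + (W_i cosα_i − u_i·Δl_i)·tanφ'] / Σ W_i sinα_i, with Δl_i = b_i / cosα_i.
Slice 1: Δl = 1.2/cos(-2.5°) = 1.201 m; N'_1 = 21·cos(-2.5°) − 6·1.201 = 13.8; c'Δl = 15.25; W sinα = -0.9
Slice 2: Δl = 2.2/cos10.1° = 2.235 m; N'_2 = 135·cos10.1° − 16·2.235 = 97.2; c'Δl = 28.38; W sinα = 23.7
Slice 3: Δl = 2.8/cos30.0° = 3.233 m; N'_3 = 201·cos30.0° − 19·3.233 = 112.6; c'Δl = 41.06; W sinα = 100.5
Slice 4: Δl = 1.9/cos53.5° = 3.194 m; N'_4 = 61·cos53.5° − 11·3.194 = 1.1; c'Δl = 40.57; W sinα = 49.0
Σc'Δl = 125.3 kN/m; ΣN' = 224.7 kN/m; ΣW sinα = 172.3 kN/m
Resisting = 125.3 + 224.7·tan21.8° = 125.3 + 89.9 = 215.1 kN/m
FS = 215.1 / 172.3 = 1.249

FS = 1.25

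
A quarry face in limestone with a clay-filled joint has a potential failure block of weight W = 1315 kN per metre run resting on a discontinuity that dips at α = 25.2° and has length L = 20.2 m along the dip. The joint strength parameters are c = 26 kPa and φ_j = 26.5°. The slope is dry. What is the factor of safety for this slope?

Resolving the block weight along and normal to the plane and applying the Mohr–Coulomb strength on the joint:
N' = W cosα = 1315·cos25.2° = 1189.8 kN/m
Driving force T = W sinα = 1315·sin25.2° = 559.9 kN/m
Resisting force R = c·L + N'·tanφ_j = 26·20.2 + 1189.8·tan26.5° = 525.2 + 593.2 = 1118.4 kN/m
FS = R / T = 1118.4 / 559.9 = 1.998

FS = 2.00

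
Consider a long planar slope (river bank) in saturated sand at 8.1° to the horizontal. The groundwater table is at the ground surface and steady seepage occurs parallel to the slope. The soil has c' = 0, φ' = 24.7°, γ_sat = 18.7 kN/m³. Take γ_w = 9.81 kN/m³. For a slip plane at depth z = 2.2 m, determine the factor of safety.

With seepage parallel to the slope and the water table at the surface, the effective normal stress on the slip plane uses the buoyant unit weight γ' = γ_sat − γ_w while the driving shear stress uses γ_sat:
FS = [c' + γ' z cos²β tanφ'] / [γ_sat z sinβ cosβ]
(For c' = 0 this reduces to FS = (γ'/γ_sat)·tanφ'/tanβ.)
γ' = 18.7 − 9.81 = 8.89 kN/m³
Numerator = 0.0 + 8.89·2.2·cos²8.1°·tan24.7° = 0.0 + 8.89·2.2·0.9801·0.4599 = 8.817 kPa
Denominator = 18.7·2.2·sin8.1°·cos8.1° = 18.7·2.2·0.1409·0.9900 = 5.739 kPa
FS = 8.817 / 5.739 = 1.536

FS = 1.54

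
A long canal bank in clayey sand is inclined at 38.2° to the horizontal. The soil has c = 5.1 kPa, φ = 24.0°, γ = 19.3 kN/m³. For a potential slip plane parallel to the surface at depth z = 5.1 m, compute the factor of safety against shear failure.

FS = 0.67

For an infinite slope with a slip plane parallel to the surface (no pore pressure): FS = [c + γz cos²β tanφ] / [γz sinβ cosβ].
γz = 19.3·5.1 = 98.43 kN/m²
Numerator = 5.1 + 98.43·cos²38.2°·tan24.0° = 5.1 + 98.43·0.6176·0.4452 = 32.164 kPa
Denominator = 98.43·sin38.2°·cos38.2° = 98.43·0.6184·0.7859 = 47.835 kPa
FS = 32.164 / 47.835 = 0.672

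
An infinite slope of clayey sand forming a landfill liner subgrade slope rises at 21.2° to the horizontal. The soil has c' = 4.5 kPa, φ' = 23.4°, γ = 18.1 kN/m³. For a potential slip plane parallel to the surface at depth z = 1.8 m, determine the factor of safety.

For an infinite slope with a slip plane parallel to the surface (no pore pressure): FS = [c' + γz cos²β tanφ'] / [γz sinβ cosβ].
γz = 18.1·1.8 = 32.58 kN/m²
Numerator = 4.5 + 32.58·cos²21.2°·tan23.4° = 4.5 + 32.58·0.8692·0.4327 = 16.755 kPa
Denominator = 32.58·sin21.2°·cos21.2° = 32.58·0.3616·0.9323 = 10.984 kPa
FS = 16.755 / 10.984 = 1.525

FS = 1.53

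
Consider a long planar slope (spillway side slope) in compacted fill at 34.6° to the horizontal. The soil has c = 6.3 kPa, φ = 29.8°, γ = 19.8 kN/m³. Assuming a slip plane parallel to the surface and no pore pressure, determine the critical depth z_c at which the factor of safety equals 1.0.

z_c = 4.01 m

Setting FS = 1.00 in FS = [c + γz cos²β tanφ] / [γz sinβ cosβ] and solving for z:
z = c / [γ cosβ (FS·sinβ − cosβ·tanφ)]
  = 6.3 / [19.8·cos34.6°·(1.00·sin34.6° − cos34.6°·tan29.8°)]
  = 6.3 / [19.8·0.8231·(1.00·0.5678 − 0.8231·0.5727)]
  = 6.3 / 1.5716 = 4.009 m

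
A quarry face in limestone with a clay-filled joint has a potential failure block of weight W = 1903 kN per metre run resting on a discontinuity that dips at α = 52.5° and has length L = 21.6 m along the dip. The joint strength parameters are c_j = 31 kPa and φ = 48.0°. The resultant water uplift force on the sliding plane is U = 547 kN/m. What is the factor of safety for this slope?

Resolving the block weight along and normal to the plane and applying the Mohr–Coulomb strength on the joint:
N' = W cosα − U = 1903·cos52.5° − 547 = 611.5 kN/m
Driving force T = W sinα = 1903·sin52.5° = 1509.8 kN/m
Resisting force R = c_j·L + N'·tanφ = 31·21.6 + 611.5·tan48.0° = 669.6 + 679.1 = 1348.7 kN/m
FS = R / T = 1348.7 / 1509.8 = 0.893

FS = 0.89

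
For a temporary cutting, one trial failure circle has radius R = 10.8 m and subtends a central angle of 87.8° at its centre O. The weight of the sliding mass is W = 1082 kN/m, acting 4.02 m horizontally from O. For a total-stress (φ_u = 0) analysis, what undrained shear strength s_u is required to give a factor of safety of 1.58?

s_u = 38.4 kPa

FS = s_u·L_a·R / (W·d), so s_u = FS·W·d / (L_a·R).
Arc length L_a = R·θ = 10.8·(87.8°·π/180) = 10.8·1.5324 = 16.55 m
s_u = 1.58·1082·4.02 / (16.55·10.8) = 6872.4 / 178.74 = 38.45 kPa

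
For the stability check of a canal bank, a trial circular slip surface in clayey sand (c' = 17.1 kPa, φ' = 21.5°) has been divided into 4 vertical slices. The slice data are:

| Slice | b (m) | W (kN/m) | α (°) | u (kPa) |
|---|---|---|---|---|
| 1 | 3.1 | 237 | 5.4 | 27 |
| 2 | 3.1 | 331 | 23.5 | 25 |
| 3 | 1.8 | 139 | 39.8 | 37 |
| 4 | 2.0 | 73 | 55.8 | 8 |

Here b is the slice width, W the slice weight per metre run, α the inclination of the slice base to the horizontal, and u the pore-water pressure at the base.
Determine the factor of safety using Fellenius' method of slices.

Ordinary method of slices: FS = Σ[c'·Δl_i + (W_i cosα_i − u_i·Δl_i)·tanφ'] / Σ W_i sinα_i, with Δl_i = b_i / cosα_i.
Slice 1: Δl = 3.1/cos5.4° = 3.114 m; N'_1 = 237·cos5.4° − 27·3.114 = 151.9; c'Δl = 53.25; W sinα = 22.3
Slice 2: Δl = 3.1/cos23.5° = 3.380 m; N'_2 = 331·cos23.5° − 25·3.380 = 219.0; c'Δl = 57.80; W sinα = 132.0
Slice 3: Δl = 1.8/cos39.8° = 2.343 m; N'_3 = 139·cos39.8° − 37·2.343 = 20.1; c'Δl = 40.06; W sinα = 89.0
Slice 4: Δl = 2.0/cos55.8° = 3.558 m; N'_4 = 73·cos55.8° − 8·3.558 = 12.6; c'Δl = 60.85; W sinα = 60.4
Σc'Δl = 212.0 kN/m; ΣN' = 403.6 kN/m; ΣW sinα = 303.6 kN/m
Resisting = 212.0 + 403.6·tan21.5° = 212.0 + 159.0 = 370.9 kN/m
FS = 370.9 / 303.6 = 1.222

FS = 1.22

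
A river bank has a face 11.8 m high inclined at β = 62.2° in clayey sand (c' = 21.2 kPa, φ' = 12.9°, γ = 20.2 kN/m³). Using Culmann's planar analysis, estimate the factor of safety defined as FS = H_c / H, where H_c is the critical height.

H_c = (4c'/γ) · sinβ cosφ' / [1 − cos(β − φ')]
    = (4·21.2/20.2) · sin62.2°·cos12.9° / [1 − cos49.3°]
    = 4.198 · 0.8623 / 0.3479 = 10.40 m
FS = H_c / H = 10.40 / 11.8 = 0.882

FS = 0.88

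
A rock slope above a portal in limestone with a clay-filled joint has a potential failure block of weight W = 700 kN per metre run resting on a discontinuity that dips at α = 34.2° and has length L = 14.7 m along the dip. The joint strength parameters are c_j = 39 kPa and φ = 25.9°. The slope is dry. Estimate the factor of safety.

FS = 2.17

Resolving the block weight along and normal to the plane and applying the Mohr–Coulomb strength on the joint:
N' = W cosα = 700·cos34.2° = 579.0 kN/m
Driving force T = W sinα = 700·sin34.2° = 393.5 kN/m
Resisting force R = c_j·L + N'·tanφ = 39·14.7 + 579.0·tan25.9° = 573.3 + 281.1 = 854.4 kN/m
FS = R / T = 854.4 / 393.5 = 2.172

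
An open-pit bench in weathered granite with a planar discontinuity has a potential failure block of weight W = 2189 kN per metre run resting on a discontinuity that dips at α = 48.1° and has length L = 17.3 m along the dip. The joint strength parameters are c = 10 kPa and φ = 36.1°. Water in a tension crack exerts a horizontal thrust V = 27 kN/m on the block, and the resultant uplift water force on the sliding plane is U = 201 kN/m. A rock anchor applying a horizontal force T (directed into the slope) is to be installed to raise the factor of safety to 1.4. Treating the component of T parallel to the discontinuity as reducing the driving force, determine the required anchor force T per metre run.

Resolving forces along and normal to the sliding plane, with the horizontal anchor force T adding T·sinα to the effective normal force and T·cosα acting up the plane against the driving force:
FS = [cL + (W cosα − U − V sinα + T sinα) tanφ] / [W sinα + V cosα − T cosα]
Without the anchor: N' = 1240.8 kN/m, driving T_d = 1647.3 kN/m, resisting R = 10·17.3 + 1240.8·tan36.1° = 1077.8 kN/m, FS = 0.65.
Setting FS = 1.4 and solving for T:
1.4·(1647.3 − T cos48.1°) = 1077.8 + T sin48.1°·tan36.1°
T·(sin48.1°·tan36.1° + 1.4·cos48.1°) = 1.4·1647.3 − 1077.8
T·(0.7443·0.7292 + 1.4·0.6678) = 2306.3 − 1077.8 = 1228.5
T·1.4777 = 1228.5
T = 831.3 kN/m

T = 831 kN/m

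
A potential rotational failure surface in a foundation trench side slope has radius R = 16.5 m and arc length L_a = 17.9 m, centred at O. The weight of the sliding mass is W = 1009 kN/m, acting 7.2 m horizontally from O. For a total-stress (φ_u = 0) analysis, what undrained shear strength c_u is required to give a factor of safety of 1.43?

FS = c_u·L_a·R / (W·d), so c_u = FS·W·d / (L_a·R).
c_u = 1.43·1009·7.2 / (17.90·16.5) = 10388.7 / 295.35 = 35.17 kPa

c_u = 35.2 kPa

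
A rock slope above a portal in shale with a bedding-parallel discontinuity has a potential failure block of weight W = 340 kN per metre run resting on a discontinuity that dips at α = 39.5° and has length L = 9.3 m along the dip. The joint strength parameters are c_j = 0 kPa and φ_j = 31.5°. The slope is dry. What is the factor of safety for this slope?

Resolving the block weight along and normal to the plane and applying the Mohr–Coulomb strength on the joint:
N' = W cosα = 340·cos39.5° = 262.4 kN/m
Driving force T = W sinα = 340·sin39.5° = 216.3 kN/m
Resisting force R = c_j·L + N'·tanφ_j = 0·9.3 + 262.4·tan31.5° = 0.0 + 160.8 = 160.8 kN/m
FS = R / T = 160.8 / 216.3 = 0.743

FS = 0.74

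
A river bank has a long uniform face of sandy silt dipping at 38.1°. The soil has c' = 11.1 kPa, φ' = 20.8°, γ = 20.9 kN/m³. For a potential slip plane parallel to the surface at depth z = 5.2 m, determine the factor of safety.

For an infinite slope with a slip plane parallel to the surface (no pore pressure): FS = [c' + γz cos²β tanφ'] / [γz sinβ cosβ].
γz = 20.9·5.2 = 108.68 kN/m²
Numerator = 11.1 + 108.68·cos²38.1°·tan20.8° = 11.1 + 108.68·0.6193·0.3799 = 36.666 kPa
Denominator = 108.68·sin38.1°·cos38.1° = 108.68·0.6170·0.7869 = 52.771 kPa
FS = 36.666 / 52.771 = 0.695

FS = 0.69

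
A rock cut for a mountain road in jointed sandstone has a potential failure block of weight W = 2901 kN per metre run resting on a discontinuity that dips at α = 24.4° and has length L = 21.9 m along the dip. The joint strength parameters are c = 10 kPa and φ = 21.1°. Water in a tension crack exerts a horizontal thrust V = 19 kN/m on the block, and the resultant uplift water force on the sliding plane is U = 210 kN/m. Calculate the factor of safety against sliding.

Resolving the block weight along and normal to the plane and applying the Mohr–Coulomb strength on the joint:
N' = W cosα − U − V sinα = 2901·cos24.4° − 210 − 19·sin24.4° = 2424.0 kN/m
Driving force T = W sinα + V cosα = 2901·sin24.4° + 19·cos24.4° = 1215.7 kN/m
Resisting force R = c·L + N'·tanφ = 10·21.9 + 2424.0·tan21.1° = 219.0 + 935.4 = 1154.4 kN/m
FS = R / T = 1154.4 / 1215.7 = 0.950

FS = 0.95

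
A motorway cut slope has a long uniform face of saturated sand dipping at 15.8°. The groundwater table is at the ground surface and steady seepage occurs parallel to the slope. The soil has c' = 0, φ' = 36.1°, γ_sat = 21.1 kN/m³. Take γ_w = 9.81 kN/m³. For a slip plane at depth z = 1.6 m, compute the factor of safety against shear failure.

FS = 1.38

With seepage parallel to the slope and the water table at the surface, the effective normal stress on the slip plane uses the buoyant unit weight γ' = γ_sat − γ_w while the driving shear stress uses γ_sat:
FS = [c' + γ' z cos²β tanφ'] / [γ_sat z sinβ cosβ]
(For c' = 0 this reduces to FS = (γ'/γ_sat)·tanφ'/tanβ.)
γ' = 21.1 − 9.81 = 11.29 kN/m³
Numerator = 0.0 + 11.29·1.6·cos²15.8°·tan36.1° = 0.0 + 11.29·1.6·0.9259·0.7292 = 12.196 kPa
Denominator = 21.1·1.6·sin15.8°·cos15.8° = 21.1·1.6·0.2723·0.9622 = 8.845 kPa
FS = 12.196 / 8.845 = 1.379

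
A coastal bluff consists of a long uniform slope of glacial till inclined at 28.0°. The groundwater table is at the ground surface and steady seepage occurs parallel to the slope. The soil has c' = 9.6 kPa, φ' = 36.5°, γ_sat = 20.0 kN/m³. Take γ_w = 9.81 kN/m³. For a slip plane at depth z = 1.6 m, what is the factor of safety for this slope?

FS = 1.43

With seepage parallel to the slope and the water table at the surface, the effective normal stress on the slip plane uses the buoyant unit weight γ' = γ_sat − γ_w while the driving shear stress uses γ_sat:
FS = [c' + γ' z cos²β tanφ'] / [γ_sat z sinβ cosβ]
γ' = 20.0 − 9.81 = 10.19 kN/m³
Numerator = 9.6 + 10.19·1.6·cos²28.0°·tan36.5° = 9.6 + 10.19·1.6·0.7796·0.7400 = 19.005 kPa
Denominator = 20.0·1.6·sin28.0°·cos28.0° = 20.0·1.6·0.4695·0.8829 = 13.265 kPa
FS = 19.005 / 13.265 = 1.433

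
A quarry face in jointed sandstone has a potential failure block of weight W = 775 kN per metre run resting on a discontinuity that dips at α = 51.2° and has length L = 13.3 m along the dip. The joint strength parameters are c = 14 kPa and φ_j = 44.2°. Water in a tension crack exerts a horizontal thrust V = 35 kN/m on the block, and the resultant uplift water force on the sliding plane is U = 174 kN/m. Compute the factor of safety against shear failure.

FS = 0.74

Resolving the block weight along and normal to the plane and applying the Mohr–Coulomb strength on the joint:
N' = W cosα − U − V sinα = 775·cos51.2° − 174 − 35·sin51.2° = 284.3 kN/m
Driving force T = W sinα + V cosα = 775·sin51.2° + 35·cos51.2° = 625.9 kN/m
Resisting force R = c·L + N'·tanφ_j = 14·13.3 + 284.3·tan44.2° = 186.2 + 276.5 = 462.7 kN/m
FS = R / T = 462.7 / 625.9 = 0.739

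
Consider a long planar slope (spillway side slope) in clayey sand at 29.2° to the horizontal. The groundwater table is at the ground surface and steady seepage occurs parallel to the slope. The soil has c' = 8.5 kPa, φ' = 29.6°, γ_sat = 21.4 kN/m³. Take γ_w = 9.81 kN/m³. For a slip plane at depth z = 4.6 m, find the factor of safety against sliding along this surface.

FS = 0.75

With seepage parallel to the slope and the water table at the surface, the effective normal stress on the slip plane uses the buoyant unit weight γ' = γ_sat − γ_w while the driving shear stress uses γ_sat:
FS = [c' + γ' z cos²β tanφ'] / [γ_sat z sinβ cosβ]
γ' = 21.4 − 9.81 = 11.59 kN/m³
Numerator = 8.5 + 11.59·4.6·cos²29.2°·tan29.6° = 8.5 + 11.59·4.6·0.7620·0.5681 = 31.578 kPa
Denominator = 21.4·4.6·sin29.2°·cos29.2° = 21.4·4.6·0.4879·0.8729 = 41.922 kPa
FS = 31.578 / 41.922 = 0.753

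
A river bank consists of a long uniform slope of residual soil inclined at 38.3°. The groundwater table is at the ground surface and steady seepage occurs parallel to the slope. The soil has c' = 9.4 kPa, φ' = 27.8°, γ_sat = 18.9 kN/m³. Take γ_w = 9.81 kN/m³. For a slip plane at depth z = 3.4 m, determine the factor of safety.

With seepage parallel to the slope and the water table at the surface, the effective normal stress on the slip plane uses the buoyant unit weight γ' = γ_sat − γ_w while the driving shear stress uses γ_sat:
FS = [c' + γ' z cos²β tanφ'] / [γ_sat z sinβ cosβ]
γ' = 18.9 − 9.81 = 9.09 kN/m³
Numerator = 9.4 + 9.09·3.4·cos²38.3°·tan27.8° = 9.4 + 9.09·3.4·0.6159·0.5272 = 19.436 kPa
Denominator = 18.9·3.4·sin38.3°·cos38.3° = 18.9·3.4·0.6198·0.7848 = 31.255 kPa
FS = 19.436 / 31.255 = 0.622

FS = 0.62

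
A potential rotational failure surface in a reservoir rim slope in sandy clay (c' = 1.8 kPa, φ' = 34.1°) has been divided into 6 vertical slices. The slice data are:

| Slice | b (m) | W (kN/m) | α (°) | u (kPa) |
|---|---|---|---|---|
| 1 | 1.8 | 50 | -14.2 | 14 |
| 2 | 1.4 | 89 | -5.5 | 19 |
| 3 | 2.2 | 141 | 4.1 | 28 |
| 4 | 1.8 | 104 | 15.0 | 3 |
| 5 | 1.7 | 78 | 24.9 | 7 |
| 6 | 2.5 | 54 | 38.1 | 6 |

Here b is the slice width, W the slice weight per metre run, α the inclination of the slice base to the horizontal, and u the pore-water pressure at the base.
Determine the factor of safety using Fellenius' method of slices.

FS = 3.06

Ordinary method of slices: FS = Σ[c'·Δl_i + (W_i cosα_i − u_i·Δl_i)·tanφ'] / Σ W_i sinα_i, with Δl_i = b_i / cosα_i.
Slice 1: Δl = 1.8/cos(-14.2°) = 1.857 m; N'_1 = 50·cos(-14.2°) − 14·1.857 = 22.5; c'Δl = 3.34; W sinα = -12.3
Slice 2: Δl = 1.4/cos(-5.5°) = 1.406 m; N'_2 = 89·cos(-5.5°) − 19·1.406 = 61.9; c'Δl = 2.53; W sinα = -8.5
Slice 3: Δl = 2.2/cos4.1° = 2.206 m; N'_3 = 141·cos4.1° − 28·2.206 = 78.9; c'Δl = 3.97; W sinα = 10.1
Slice 4: Δl = 1.8/cos15.0° = 1.863 m; N'_4 = 104·cos15.0° − 3·1.863 = 94.9; c'Δl = 3.35; W sinα = 26.9
Slice 5: Δl = 1.7/cos24.9° = 1.874 m; N'_5 = 78·cos24.9° − 7·1.874 = 57.6; c'Δl = 3.37; W sinα = 32.8
Slice 6: Δl = 2.5/cos38.1° = 3.177 m; N'_6 = 54·cos38.1° − 6·3.177 = 23.4; c'Δl = 5.72; W sinα = 33.3
Σc'Δl = 22.3 kN/m; ΣN' = 339.2 kN/m; ΣW sinα = 82.4 kN/m
Resisting = 22.3 + 339.2·tan34.1° = 22.3 + 229.6 = 251.9 kN/m
FS = 251.9 / 82.4 = 3.059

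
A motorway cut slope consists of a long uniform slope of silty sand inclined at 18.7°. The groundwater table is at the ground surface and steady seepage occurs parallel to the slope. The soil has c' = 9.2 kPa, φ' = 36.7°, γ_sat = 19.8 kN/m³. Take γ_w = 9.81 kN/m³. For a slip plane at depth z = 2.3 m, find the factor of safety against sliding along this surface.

With seepage parallel to the slope and the water table at the surface, the effective normal stress on the slip plane uses the buoyant unit weight γ' = γ_sat − γ_w while the driving shear stress uses γ_sat:
FS = [c' + γ' z cos²β tanφ'] / [γ_sat z sinβ cosβ]
γ' = 19.8 − 9.81 = 9.99 kN/m³
Numerator = 9.2 + 9.99·2.3·cos²18.7°·tan36.7° = 9.2 + 9.99·2.3·0.8972·0.7454 = 24.566 kPa
Denominator = 19.8·2.3·sin18.7°·cos18.7° = 19.8·2.3·0.3206·0.9472 = 13.830 kPa
FS = 24.566 / 13.830 = 1.776

FS = 1.78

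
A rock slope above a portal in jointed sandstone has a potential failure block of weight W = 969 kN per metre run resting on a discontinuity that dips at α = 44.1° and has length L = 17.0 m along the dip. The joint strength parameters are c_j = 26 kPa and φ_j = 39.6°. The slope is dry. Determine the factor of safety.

Resolving the block weight along and normal to the plane and applying the Mohr–Coulomb strength on the joint:
N' = W cosα = 969·cos44.1° = 695.9 kN/m
Driving force T = W sinα = 969·sin44.1° = 674.3 kN/m
Resisting force R = c_j·L + N'·tanφ_j = 26·17.0 + 695.9·tan39.6° = 442.0 + 575.7 = 1017.7 kN/m
FS = R / T = 1017.7 / 674.3 = 1.509

FS = 1.51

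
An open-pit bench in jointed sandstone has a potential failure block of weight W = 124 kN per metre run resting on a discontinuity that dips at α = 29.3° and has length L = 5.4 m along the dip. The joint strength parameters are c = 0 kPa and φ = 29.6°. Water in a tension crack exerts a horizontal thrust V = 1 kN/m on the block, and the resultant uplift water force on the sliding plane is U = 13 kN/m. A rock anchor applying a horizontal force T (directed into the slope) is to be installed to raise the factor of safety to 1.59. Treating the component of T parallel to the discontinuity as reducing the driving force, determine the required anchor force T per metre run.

Resolving forces along and normal to the sliding plane, with the horizontal anchor force T adding T·sinα to the effective normal force and T·cosα acting up the plane against the driving force:
FS = [cL + (W cosα − U − V sinα + T sinα) tanφ] / [W sinα + V cosα − T cosα]
Without the anchor: N' = 94.6 kN/m, driving T_d = 61.6 kN/m, resisting R = 0·5.4 + 94.6·tan29.6° = 53.8 kN/m, FS = 0.87.
Setting FS = 1.59 and solving for T:
1.59·(61.6 − T cos29.3°) = 53.8 + T sin29.3°·tan29.6°
T·(sin29.3°·tan29.6° + 1.59·cos29.3°) = 1.59·61.6 − 53.8
T·(0.4894·0.5681 + 1.59·0.8721) = 97.9 − 53.8 = 44.1
T·1.6646 = 44.1
T = 26.5 kN/m

T = 26 kN/m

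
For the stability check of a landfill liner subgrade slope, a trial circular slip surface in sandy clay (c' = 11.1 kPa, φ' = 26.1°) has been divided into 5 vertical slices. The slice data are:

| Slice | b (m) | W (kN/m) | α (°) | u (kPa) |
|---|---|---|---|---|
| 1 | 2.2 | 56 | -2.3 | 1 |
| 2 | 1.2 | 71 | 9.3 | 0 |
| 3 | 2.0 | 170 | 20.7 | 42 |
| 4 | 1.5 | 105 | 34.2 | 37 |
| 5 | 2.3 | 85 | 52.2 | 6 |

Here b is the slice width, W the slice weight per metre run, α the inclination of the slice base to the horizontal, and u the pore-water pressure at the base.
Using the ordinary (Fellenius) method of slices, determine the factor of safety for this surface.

FS = 1.24

Ordinary method of slices: FS = Σ[c'·Δl_i + (W_i cosα_i − u_i·Δl_i)·tanφ'] / Σ W_i sinα_i, with Δl_i = b_i / cosα_i.
Slice 1: Δl = 2.2/cos(-2.3°) = 2.202 m; N'_1 = 56·cos(-2.3°) − 1·2.202 = 53.8; c'Δl = 24.44; W sinα = -2.2
Slice 2: Δl = 1.2/cos9.3° = 1.216 m; N'_2 = 71·cos9.3° − 0·1.216 = 70.1; c'Δl = 13.50; W sinα = 11.5
Slice 3: Δl = 2.0/cos20.7° = 2.138 m; N'_3 = 170·cos20.7° − 42·2.138 = 69.2; c'Δl = 23.73; W sinα = 60.1
Slice 4: Δl = 1.5/cos34.2° = 1.814 m; N'_4 = 105·cos34.2° − 37·1.814 = 19.7; c'Δl = 20.13; W sinα = 59.0
Slice 5: Δl = 2.3/cos52.2° = 3.753 m; N'_5 = 85·cos52.2° − 6·3.753 = 29.6; c'Δl = 41.65; W sinα = 67.2
Σc'Δl = 123.5 kN/m; ΣN' = 242.4 kN/m; ΣW sinα = 195.5 kN/m
Resisting = 123.5 + 242.4·tan26.1° = 123.5 + 118.7 = 242.2 kN/m
FS = 242.2 / 195.5 = 1.239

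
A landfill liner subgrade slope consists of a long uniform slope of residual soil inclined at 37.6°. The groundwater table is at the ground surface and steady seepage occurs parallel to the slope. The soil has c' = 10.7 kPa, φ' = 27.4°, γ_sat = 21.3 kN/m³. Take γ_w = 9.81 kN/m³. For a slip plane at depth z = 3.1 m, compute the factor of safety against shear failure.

With seepage parallel to the slope and the water table at the surface, the effective normal stress on the slip plane uses the buoyant unit weight γ' = γ_sat − γ_w while the driving shear stress uses γ_sat:
FS = [c' + γ' z cos²β tanφ'] / [γ_sat z sinβ cosβ]
γ' = 21.3 − 9.81 = 11.49 kN/m³
Numerator = 10.7 + 11.49·3.1·cos²37.6°·tan27.4° = 10.7 + 11.49·3.1·0.6277·0.5184 = 22.290 kPa
Denominator = 21.3·3.1·sin37.6°·cos37.6° = 21.3·3.1·0.6101·0.7923 = 31.920 kPa
FS = 22.290 / 31.920 = 0.698

FS = 0.70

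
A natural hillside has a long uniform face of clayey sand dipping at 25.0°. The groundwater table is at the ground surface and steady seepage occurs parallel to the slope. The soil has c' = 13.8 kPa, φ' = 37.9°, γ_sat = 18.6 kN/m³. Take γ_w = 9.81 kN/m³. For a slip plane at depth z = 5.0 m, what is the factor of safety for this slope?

With seepage parallel to the slope and the water table at the surface, the effective normal stress on the slip plane uses the buoyant unit weight γ' = γ_sat − γ_w while the driving shear stress uses γ_sat:
FS = [c' + γ' z cos²β tanφ'] / [γ_sat z sinβ cosβ]
γ' = 18.6 − 9.81 = 8.79 kN/m³
Numerator = 13.8 + 8.79·5.0·cos²25.0°·tan37.9° = 13.8 + 8.79·5.0·0.8214·0.7785 = 41.903 kPa
Denominator = 18.6·5.0·sin25.0°·cos25.0° = 18.6·5.0·0.4226·0.9063 = 35.621 kPa
FS = 41.903 / 35.621 = 1.176

FS = 1.18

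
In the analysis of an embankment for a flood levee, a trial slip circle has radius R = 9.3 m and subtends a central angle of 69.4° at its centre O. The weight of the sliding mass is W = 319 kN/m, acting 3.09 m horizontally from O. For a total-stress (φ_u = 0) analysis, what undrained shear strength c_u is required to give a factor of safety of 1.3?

c_u = 12.2 kPa

FS = c_u·L_a·R / (W·d), so c_u = FS·W·d / (L_a·R).
Arc length L_a = R·θ = 9.3·(69.4°·π/180) = 9.3·1.2113 = 11.26 m
c_u = 1.3·319·3.09 / (11.26·9.3) = 1281.4 / 104.76 = 12.23 kPa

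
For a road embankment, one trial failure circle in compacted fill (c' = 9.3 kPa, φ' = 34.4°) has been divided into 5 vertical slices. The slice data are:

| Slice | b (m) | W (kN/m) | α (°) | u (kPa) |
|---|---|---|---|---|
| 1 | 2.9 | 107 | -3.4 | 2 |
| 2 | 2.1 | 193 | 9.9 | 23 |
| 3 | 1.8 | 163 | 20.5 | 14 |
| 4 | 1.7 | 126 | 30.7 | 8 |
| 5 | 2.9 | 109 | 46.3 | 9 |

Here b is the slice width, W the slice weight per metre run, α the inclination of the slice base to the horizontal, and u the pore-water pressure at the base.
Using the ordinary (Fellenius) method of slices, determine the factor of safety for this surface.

Ordinary method of slices: FS = Σ[c'·Δl_i + (W_i cosα_i − u_i·Δl_i)·tanφ'] / Σ W_i sinα_i, with Δl_i = b_i / cosα_i.
Slice 1: Δl = 2.9/cos(-3.4°) = 2.905 m; N'_1 = 107·cos(-3.4°) − 2·2.905 = 101.0; c'Δl = 27.02; W sinα = -6.3
Slice 2: Δl = 2.1/cos9.9° = 2.132 m; N'_2 = 193·cos9.9° − 23·2.132 = 141.1; c'Δl = 19.83; W sinα = 33.2
Slice 3: Δl = 1.8/cos20.5° = 1.922 m; N'_3 = 163·cos20.5° − 14·1.922 = 125.8; c'Δl = 17.87; W sinα = 57.1
Slice 4: Δl = 1.7/cos30.7° = 1.977 m; N'_4 = 126·cos30.7° − 8·1.977 = 92.5; c'Δl = 18.39; W sinα = 64.3
Slice 5: Δl = 2.9/cos46.3° = 4.198 m; N'_5 = 109·cos46.3° − 9·4.198 = 37.5; c'Δl = 39.04; W sinα = 78.8
Σc'Δl = 122.1 kN/m; ΣN' = 497.9 kN/m; ΣW sinα = 227.1 kN/m
Resisting = 122.1 + 497.9·tan34.4° = 122.1 + 340.9 = 463.1 kN/m
FS = 463.1 / 227.1 = 2.040

FS = 2.04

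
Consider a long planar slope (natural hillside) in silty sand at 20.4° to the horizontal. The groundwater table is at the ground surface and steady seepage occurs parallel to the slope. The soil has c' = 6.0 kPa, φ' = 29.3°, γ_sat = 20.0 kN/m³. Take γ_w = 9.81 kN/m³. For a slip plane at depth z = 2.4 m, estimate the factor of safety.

FS = 1.15

With seepage parallel to the slope and the water table at the surface, the effective normal stress on the slip plane uses the buoyant unit weight γ' = γ_sat − γ_w while the driving shear stress uses γ_sat:
FS = [c' + γ' z cos²β tanφ'] / [γ_sat z sinβ cosβ]
γ' = 20.0 − 9.81 = 10.19 kN/m³
Numerator = 6.0 + 10.19·2.4·cos²20.4°·tan29.3° = 6.0 + 10.19·2.4·0.8785·0.5612 = 18.057 kPa
Denominator = 20.0·2.4·sin20.4°·cos20.4° = 20.0·2.4·0.3486·0.9373 = 15.682 kPa
FS = 18.057 / 15.682 = 1.151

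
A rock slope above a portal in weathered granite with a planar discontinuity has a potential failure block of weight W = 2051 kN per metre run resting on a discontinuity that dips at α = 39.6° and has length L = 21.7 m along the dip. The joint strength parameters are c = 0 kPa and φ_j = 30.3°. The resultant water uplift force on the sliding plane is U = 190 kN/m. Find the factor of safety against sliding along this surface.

FS = 0.62

Resolving the block weight along and normal to the plane and applying the Mohr–Coulomb strength on the joint:
N' = W cosα − U = 2051·cos39.6° − 190 = 1390.3 kN/m
Driving force T = W sinα = 2051·sin39.6° = 1307.4 kN/m
Resisting force R = c·L + N'·tanφ_j = 0·21.7 + 1390.3·tan30.3° = 0.0 + 812.4 = 812.4 kN/m
FS = R / T = 812.4 / 1307.4 = 0.621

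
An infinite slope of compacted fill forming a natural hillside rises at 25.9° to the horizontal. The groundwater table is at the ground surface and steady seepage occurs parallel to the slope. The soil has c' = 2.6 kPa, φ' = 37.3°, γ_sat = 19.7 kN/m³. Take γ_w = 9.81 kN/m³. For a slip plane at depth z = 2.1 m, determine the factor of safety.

FS = 0.95

With seepage parallel to the slope and the water table at the surface, the effective normal stress on the slip plane uses the buoyant unit weight γ' = γ_sat − γ_w while the driving shear stress uses γ_sat:
FS = [c' + γ' z cos²β tanφ'] / [γ_sat z sinβ cosβ]
γ' = 19.7 − 9.81 = 9.89 kN/m³
Numerator = 2.6 + 9.89·2.1·cos²25.9°·tan37.3° = 2.6 + 9.89·2.1·0.8092·0.7618 = 15.403 kPa
Denominator = 19.7·2.1·sin25.9°·cos25.9° = 19.7·2.1·0.4368·0.8996 = 16.255 kPa
FS = 15.403 / 16.255 = 0.948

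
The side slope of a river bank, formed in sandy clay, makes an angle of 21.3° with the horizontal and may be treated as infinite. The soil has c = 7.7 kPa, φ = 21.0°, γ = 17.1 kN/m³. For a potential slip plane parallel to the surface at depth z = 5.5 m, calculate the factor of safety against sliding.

For an infinite slope with a slip plane parallel to the surface (no pore pressure): FS = [c + γz cos²β tanφ] / [γz sinβ cosβ].
γz = 17.1·5.5 = 94.05 kN/m²
Numerator = 7.7 + 94.05·cos²21.3°·tan21.0° = 7.7 + 94.05·0.8680·0.3839 = 39.039 kPa
Denominator = 94.05·sin21.3°·cos21.3° = 94.05·0.3633·0.9317 = 31.830 kPa
FS = 39.039 / 31.830 = 1.226

FS = 1.23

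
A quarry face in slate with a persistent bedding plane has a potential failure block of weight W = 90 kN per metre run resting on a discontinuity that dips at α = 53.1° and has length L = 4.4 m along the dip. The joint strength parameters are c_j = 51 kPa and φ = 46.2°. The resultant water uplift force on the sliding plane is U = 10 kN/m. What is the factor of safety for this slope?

FS = 3.76

Resolving the block weight along and normal to the plane and applying the Mohr–Coulomb strength on the joint:
N' = W cosα − U = 90·cos53.1° − 10 = 44.0 kN/m
Driving force T = W sinα = 90·sin53.1° = 72.0 kN/m
Resisting force R = c_j·L + N'·tanφ = 51·4.4 + 44.0·tan46.2° = 224.4 + 45.9 = 270.3 kN/m
FS = R / T = 270.3 / 72.0 = 3.756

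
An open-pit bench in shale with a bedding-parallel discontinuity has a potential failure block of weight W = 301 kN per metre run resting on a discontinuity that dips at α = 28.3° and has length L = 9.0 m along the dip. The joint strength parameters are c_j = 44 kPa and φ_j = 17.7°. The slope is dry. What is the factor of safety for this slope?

FS = 3.37

Resolving the block weight along and normal to the plane and applying the Mohr–Coulomb strength on the joint:
N' = W cosα = 301·cos28.3° = 265.0 kN/m
Driving force T = W sinα = 301·sin28.3° = 142.7 kN/m
Resisting force R = c_j·L + N'·tanφ_j = 44·9.0 + 265.0·tan17.7° = 396.0 + 84.6 = 480.6 kN/m
FS = R / T = 480.6 / 142.7 = 3.368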